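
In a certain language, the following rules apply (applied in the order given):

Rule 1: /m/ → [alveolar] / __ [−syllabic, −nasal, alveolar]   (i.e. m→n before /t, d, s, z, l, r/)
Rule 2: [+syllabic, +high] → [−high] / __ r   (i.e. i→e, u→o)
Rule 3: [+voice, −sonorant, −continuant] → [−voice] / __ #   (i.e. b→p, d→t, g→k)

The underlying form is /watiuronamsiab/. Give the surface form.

watioronansiap

Rule 1 (nasal place assimilation): /m/ precedes the alveolar consonant /s/, so it assimilates in place to [n]. /watiuronamsiab/ → watiuronansiab.
Rule 2 (pre-rhotic lowering): /u/ is a high vowel immediately before /r/, so it lowers to [o]. /watiuronansiab/ → watioronansiab.
Rule 3 (final devoicing): /b/ is a voiced stop in word-final position, so it devoices to [p]. /watioronansiab/ → watioronansiap.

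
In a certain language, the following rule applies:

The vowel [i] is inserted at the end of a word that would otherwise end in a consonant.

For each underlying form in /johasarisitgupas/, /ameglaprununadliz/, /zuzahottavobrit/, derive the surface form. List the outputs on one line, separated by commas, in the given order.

johasarisitgupasi, ameglaprununadlizi, zuzahottavobriti

/johasarisitgupas/: the form ends in the consonant /s/, so [i] is inserted word-finally. → [johasarisitgupasi].
/ameglaprununadliz/: the form ends in the consonant /z/, so [i] is inserted word-finally. → [ameglaprununadlizi].
/zuzahottavobrit/: the form ends in the consonant /t/, so [i] is inserted word-finally. → [zuzahottavobriti].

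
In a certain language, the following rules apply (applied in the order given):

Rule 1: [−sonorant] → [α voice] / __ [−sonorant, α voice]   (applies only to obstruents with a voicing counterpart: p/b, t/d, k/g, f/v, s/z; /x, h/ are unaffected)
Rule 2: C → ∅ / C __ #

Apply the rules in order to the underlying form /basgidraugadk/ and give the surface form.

bazgidraugat

Rule 1 (regressive voicing assimilation): /s/ precedes the voiced obstruent /g/, so it voices to [z] by assimilation. /d/ precedes the voiceless obstruent /k/, so it devoices to [t] by assimilation. /basgidraugadk/ → bazgidraugatk.
Rule 2 (final cluster simplification): /k/ is the second consonant of a word-final cluster /tk/, so it deletes. /bazgidraugatk/ → bazgidraugat.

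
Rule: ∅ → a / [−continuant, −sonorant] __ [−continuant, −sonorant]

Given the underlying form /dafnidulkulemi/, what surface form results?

dafnidulkulemi

No segment of /dafnidulkulemi/ meets the structural description of the rule, so the form surfaces unchanged.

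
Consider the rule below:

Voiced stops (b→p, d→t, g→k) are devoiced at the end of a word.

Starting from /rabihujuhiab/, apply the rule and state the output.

rabihujuhiap

Scanning /rabihujuhiab/: /b/ at position 3 is not in the conditioning environment; /b/ is a voiced stop in word-final position, so it devoices to [p].
Result: [rabihujuhiap].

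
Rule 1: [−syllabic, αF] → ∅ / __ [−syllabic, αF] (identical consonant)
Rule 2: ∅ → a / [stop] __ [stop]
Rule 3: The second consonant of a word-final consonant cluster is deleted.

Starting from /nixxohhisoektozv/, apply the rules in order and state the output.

nixohisoekatoz

Rule 1 (degemination): /xx/ is a geminate; the first /x/ deletes. /hh/ is a geminate; the first /h/ deletes. /nixxohhisoektozv/ → nixohisoektozv.
Rule 2 (stop-cluster a-epenthesis): /k/ and /t/ form a stop–stop cluster, so [a] is inserted between them. /nixohisoektozv/ → nixohisoekatozv.
Rule 3 (final cluster simplification): /v/ is the second consonant of a word-final cluster /zv/, so it deletes. /nixohisoekatozv/ → nixohisoekatoz.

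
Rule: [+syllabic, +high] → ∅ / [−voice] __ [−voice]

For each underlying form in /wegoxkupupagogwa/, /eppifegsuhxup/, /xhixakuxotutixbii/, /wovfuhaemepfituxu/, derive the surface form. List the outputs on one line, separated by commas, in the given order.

/wegoxkupupagogwa/: /u/ is a high vowel flanked by voiceless consonants /k/ and /p/, so it deletes. /u/ is a high vowel flanked by voiceless consonants /p/ and /p/, so it deletes. → [wegoxkppagogwa].
/eppifegsuhxup/: /i/ is a high vowel flanked by voiceless consonants /p/ and /f/, so it deletes. /u/ is a high vowel flanked by voiceless consonants /s/ and /h/, so it deletes. /u/ is a high vowel flanked by voiceless consonants /x/ and /p/, so it deletes. → [eppfegshxp].
/xhixakuxotutixbii/: /i/ is a high vowel flanked by voiceless consonants /h/ and /x/, so it deletes. /u/ is a high vowel flanked by voiceless consonants /k/ and /x/, so it deletes. /u/ is a high vowel flanked by voiceless consonants /t/ and /t/, so it deletes. /i/ is a high vowel flanked by voiceless consonants /t/ and /x/, so it deletes. → [xhxakxottxbii].
/wovfuhaemepfituxu/: /u/ is a high vowel flanked by voiceless consonants /f/ and /h/, so it deletes. /i/ is a high vowel flanked by voiceless consonants /f/ and /t/, so it deletes. /u/ is a high vowel flanked by voiceless consonants /t/ and /x/, so it deletes. → [wovfhaemepftxu].

wegoxkppagogwa, eppfegshxp, xhxakxottxbii, wovfhaemepftxu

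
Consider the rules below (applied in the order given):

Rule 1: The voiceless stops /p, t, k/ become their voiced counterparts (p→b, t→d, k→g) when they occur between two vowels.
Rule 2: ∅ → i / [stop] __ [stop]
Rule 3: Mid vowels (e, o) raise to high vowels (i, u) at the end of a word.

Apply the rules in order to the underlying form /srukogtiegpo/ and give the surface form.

Rule 1 (intervocalic voicing): /k/ is a voiceless stop between vowels /u/ and /o/, so it voices to [g]. /srukogtiegpo/ → srugogtiegpo.
Rule 2 (stop-cluster i-epenthesis): /g/ and /t/ form a stop–stop cluster, so [i] is inserted between them. /g/ and /p/ form a stop–stop cluster, so [i] is inserted between them. /srugogtiegpo/ → srugogitiegipo.
Rule 3 (final vowel raising): /o/ is a mid vowel in word-final position, so it raises to [u]. /srugogitiegipo/ → srugogitiegipu.

srugogitiegipu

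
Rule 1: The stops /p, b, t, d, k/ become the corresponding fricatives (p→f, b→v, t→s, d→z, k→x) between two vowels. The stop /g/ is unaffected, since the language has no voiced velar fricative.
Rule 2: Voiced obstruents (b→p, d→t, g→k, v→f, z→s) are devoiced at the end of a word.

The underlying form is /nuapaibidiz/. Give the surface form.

nuafaivizis

Rule 1 (intervocalic spirantization): /p/ is a stop between vowels /a/ and /a/, so it spirantizes to the fricative [f]. /b/ is a stop between vowels /i/ and /i/, so it spirantizes to the fricative [v]. /d/ is a stop between vowels /i/ and /i/, so it spirantizes to the fricative [z]. /nuapaibidiz/ → nuafaiviziz.
Rule 2 (final devoicing): /z/ is a voiced obstruent in word-final position, so it devoices to [s]. /nuafaiviziz/ → nuafaivizis.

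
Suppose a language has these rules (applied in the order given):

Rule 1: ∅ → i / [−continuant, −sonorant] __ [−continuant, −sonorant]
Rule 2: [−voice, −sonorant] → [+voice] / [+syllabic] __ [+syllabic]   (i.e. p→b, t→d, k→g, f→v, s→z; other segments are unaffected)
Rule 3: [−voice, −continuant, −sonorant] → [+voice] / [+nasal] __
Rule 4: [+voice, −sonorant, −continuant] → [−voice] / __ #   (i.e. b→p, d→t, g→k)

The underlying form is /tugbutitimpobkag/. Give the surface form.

Rule 1 (stop-cluster i-epenthesis): /g/ and /b/ form a stop–stop cluster, so [i] is inserted between them. /b/ and /k/ form a stop–stop cluster, so [i] is inserted between them. /tugbutitimpobkag/ → tugibutitimpobikag.
Rule 2 (intervocalic voicing): /t/ is a voiceless obstruent between vowels /u/ and /i/, so it voices to [d]. /t/ is a voiceless obstruent between vowels /i/ and /i/, so it voices to [d]. /k/ is a voiceless obstruent between vowels /i/ and /a/, so it voices to [g]. /tugibutitimpobikag/ → tugibudidimpobigag.
Rule 3 (post-nasal voicing): /p/ is a voiceless stop immediately after the nasal /m/, so it voices to [b]. /tugibudidimpobigag/ → tugibudidimbobigag.
Rule 4 (final devoicing): /g/ is a voiced stop in word-final position, so it devoices to [k]. /tugibudidimbobigag/ → tugibudidimbobigak.

tugibudidimbobigak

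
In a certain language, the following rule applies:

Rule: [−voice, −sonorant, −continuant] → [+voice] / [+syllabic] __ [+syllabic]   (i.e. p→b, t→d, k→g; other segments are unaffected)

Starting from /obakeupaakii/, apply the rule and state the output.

obageubaagii

/k/ is a voiceless stop between vowels /a/ and /e/, so it voices to [g].
/p/ is a voiceless stop between vowels /u/ and /a/, so it voices to [b].
/k/ is a voiceless stop between vowels /a/ and /i/, so it voices to [g].
Surface form: [obageubaagii].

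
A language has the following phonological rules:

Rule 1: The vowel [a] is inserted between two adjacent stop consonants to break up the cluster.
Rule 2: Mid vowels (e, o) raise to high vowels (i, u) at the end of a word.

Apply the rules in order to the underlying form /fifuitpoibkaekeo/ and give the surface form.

fifuitapoibakaekeu

Rule 1 (stop-cluster a-epenthesis): /t/ and /p/ form a stop–stop cluster, so [a] is inserted between them. /b/ and /k/ form a stop–stop cluster, so [a] is inserted between them. /fifuitpoibkaekeo/ → fifuitapoibakaekeo.
Rule 2 (final vowel raising): /o/ is a mid vowel in word-final position, so it raises to [u]. /fifuitapoibakaekeo/ → fifuitapoibakaekeu.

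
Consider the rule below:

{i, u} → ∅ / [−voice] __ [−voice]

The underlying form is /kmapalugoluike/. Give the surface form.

kmapalugoluike

No segment of /kmapalugoluike/ meets the structural description of the rule, so the form surfaces unchanged.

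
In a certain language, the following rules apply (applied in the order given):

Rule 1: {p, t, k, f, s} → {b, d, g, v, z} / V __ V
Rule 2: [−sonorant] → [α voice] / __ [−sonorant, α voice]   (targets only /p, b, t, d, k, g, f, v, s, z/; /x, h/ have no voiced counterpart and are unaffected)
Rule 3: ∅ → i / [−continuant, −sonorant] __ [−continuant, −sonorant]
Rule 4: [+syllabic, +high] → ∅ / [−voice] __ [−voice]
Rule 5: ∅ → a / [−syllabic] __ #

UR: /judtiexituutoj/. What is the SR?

juttiexiduudoja

Rule 1 (intervocalic voicing): /t/ is a voiceless obstruent between vowels /i/ and /u/, so it voices to [d]. /t/ is a voiceless obstruent between vowels /u/ and /o/, so it voices to [d]. /judtiexituutoj/ → judtiexiduudoj.
Rule 2 (regressive voicing assimilation): /d/ precedes the voiceless obstruent /t/, so it devoices to [t] by assimilation. /judtiexiduudoj/ → juttiexiduudoj.
Rule 3 (stop-cluster i-epenthesis): /t/ and /t/ form a stop–stop cluster, so [i] is inserted between them. /juttiexiduudoj/ → jutitiexiduudoj.
Rule 4 (high vowel syncope): /i/ is a high vowel flanked by voiceless consonants /t/ and /t/, so it deletes. /jutitiexiduudoj/ → juttiexiduudoj.
Rule 5 (final a-epenthesis): the form ends in the consonant /j/, so [a] is inserted word-finally. /juttiexiduudoj/ → juttiexiduudoja.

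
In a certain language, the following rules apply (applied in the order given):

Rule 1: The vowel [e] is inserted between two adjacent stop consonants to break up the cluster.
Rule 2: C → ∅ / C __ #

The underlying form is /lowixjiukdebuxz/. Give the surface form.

lowixjiukedebux

Rule 1 (stop-cluster e-epenthesis): /k/ and /d/ form a stop–stop cluster, so [e] is inserted between them. /lowixjiukdebuxz/ → lowixjiukedebuxz.
Rule 2 (final cluster simplification): /z/ is the second consonant of a word-final cluster /xz/, so it deletes. /lowixjiukedebuxz/ → lowixjiukedebux.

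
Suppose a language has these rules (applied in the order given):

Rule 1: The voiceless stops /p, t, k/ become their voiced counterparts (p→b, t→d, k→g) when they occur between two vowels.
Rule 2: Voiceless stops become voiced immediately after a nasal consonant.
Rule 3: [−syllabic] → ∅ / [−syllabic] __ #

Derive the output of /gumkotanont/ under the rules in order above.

Rule 1 (intervocalic voicing): /t/ is a voiceless stop between vowels /o/ and /a/, so it voices to [d]. /gumkotanont/ → gumkodanont.
Rule 2 (post-nasal voicing): /k/ is a voiceless stop immediately after the nasal /m/, so it voices to [g]. /t/ is a voiceless stop immediately after the nasal /n/, so it voices to [d]. /gumkodanont/ → gumgodanond.
Rule 3 (final cluster simplification): /d/ is the second consonant of a word-final cluster /nd/, so it deletes. /gumgodanond/ → gumgodanon.

gumgodanon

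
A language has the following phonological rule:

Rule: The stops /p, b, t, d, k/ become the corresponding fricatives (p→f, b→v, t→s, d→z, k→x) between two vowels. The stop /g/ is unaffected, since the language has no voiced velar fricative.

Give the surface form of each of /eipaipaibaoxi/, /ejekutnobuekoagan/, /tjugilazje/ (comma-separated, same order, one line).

/eipaipaibaoxi/: /p/ is a stop between vowels /i/ and /a/, so it spirantizes to the fricative [f]. /p/ is a stop between vowels /i/ and /a/, so it spirantizes to the fricative [f]. /b/ is a stop between vowels /i/ and /a/, so it spirantizes to the fricative [v]. → [eifaifaivaoxi].
/ejekutnobuekoagan/: /k/ is a stop between vowels /e/ and /u/, so it spirantizes to the fricative [x]. /b/ is a stop between vowels /o/ and /u/, so it spirantizes to the fricative [v]. /k/ is a stop between vowels /e/ and /o/, so it spirantizes to the fricative [x]. → [ejexutnovuexoagan].
/tjugilazje/: the rule's environment is not met; surfaces unchanged as [tjugilazje].

eifaifaivaoxi, ejexutnovuexoagan, tjugilazje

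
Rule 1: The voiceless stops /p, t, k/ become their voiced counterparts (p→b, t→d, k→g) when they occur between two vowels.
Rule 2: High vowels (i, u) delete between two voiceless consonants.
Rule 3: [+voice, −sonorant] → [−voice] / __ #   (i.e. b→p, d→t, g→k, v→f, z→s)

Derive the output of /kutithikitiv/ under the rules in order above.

Rule 1 (intervocalic voicing): /t/ is a voiceless stop between vowels /u/ and /i/, so it voices to [d]. /k/ is a voiceless stop between vowels /i/ and /i/, so it voices to [g]. /t/ is a voiceless stop between vowels /i/ and /i/, so it voices to [d]. /kutithikitiv/ → kudithigidiv.
Rule 2 (high vowel syncope): no segment meets the environment; /kudithigidiv/ is unchanged.
Rule 3 (final devoicing): /v/ is a voiced obstruent in word-final position, so it devoices to [f]. /kudithigidiv/ → kudithigidif.

kudithigidif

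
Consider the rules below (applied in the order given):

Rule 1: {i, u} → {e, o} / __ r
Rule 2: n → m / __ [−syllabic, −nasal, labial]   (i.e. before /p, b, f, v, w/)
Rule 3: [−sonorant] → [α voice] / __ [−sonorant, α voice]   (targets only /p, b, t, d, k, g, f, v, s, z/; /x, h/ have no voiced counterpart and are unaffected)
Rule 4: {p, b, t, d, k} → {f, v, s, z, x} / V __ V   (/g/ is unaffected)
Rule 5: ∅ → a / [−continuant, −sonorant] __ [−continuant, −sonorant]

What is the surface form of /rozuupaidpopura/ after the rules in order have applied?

Rule 1 (pre-rhotic lowering): /u/ is a high vowel immediately before /r/, so it lowers to [o]. /rozuupaidpopura/ → rozuupaidpopora.
Rule 2 (nasal place assimilation): no segment meets the environment; /rozuupaidpopora/ is unchanged.
Rule 3 (regressive voicing assimilation): /d/ precedes the voiceless obstruent /p/, so it devoices to [t] by assimilation. /rozuupaidpopora/ → rozuupaitpopora.
Rule 4 (intervocalic spirantization): /p/ is a stop between vowels /u/ and /a/, so it spirantizes to the fricative [f]. /p/ is a stop between vowels /o/ and /o/, so it spirantizes to the fricative [f]. /rozuupaitpopora/ → rozuufaitpofora.
Rule 5 (stop-cluster a-epenthesis): /t/ and /p/ form a stop–stop cluster, so [a] is inserted between them. /rozuufaitpofora/ → rozuufaitapofora.

rozuufaitapofora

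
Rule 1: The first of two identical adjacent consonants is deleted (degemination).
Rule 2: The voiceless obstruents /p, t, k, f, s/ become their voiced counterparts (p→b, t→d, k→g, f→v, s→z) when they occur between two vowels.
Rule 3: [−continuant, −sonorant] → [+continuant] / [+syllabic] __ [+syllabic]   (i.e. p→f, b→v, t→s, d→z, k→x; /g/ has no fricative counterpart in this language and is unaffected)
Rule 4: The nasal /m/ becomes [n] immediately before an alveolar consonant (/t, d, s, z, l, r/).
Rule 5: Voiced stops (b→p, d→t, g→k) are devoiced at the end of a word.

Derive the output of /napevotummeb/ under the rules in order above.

navevozumep

Rule 1 (degemination): /mm/ is a geminate; the first /m/ deletes. /napevotummeb/ → napevotumeb.
Rule 2 (intervocalic voicing): /p/ is a voiceless obstruent between vowels /a/ and /e/, so it voices to [b]. /t/ is a voiceless obstruent between vowels /o/ and /u/, so it voices to [d]. /napevotumeb/ → nabevodumeb.
Rule 3 (intervocalic spirantization): /b/ is a stop between vowels /a/ and /e/, so it spirantizes to the fricative [v]. /d/ is a stop between vowels /o/ and /u/, so it spirantizes to the fricative [z]. /nabevodumeb/ → navevozumeb.
Rule 4 (nasal place assimilation): no segment meets the environment; /navevozumeb/ is unchanged.
Rule 5 (final devoicing): /b/ is a voiced stop in word-final position, so it devoices to [p]. /navevozumeb/ → navevozumep.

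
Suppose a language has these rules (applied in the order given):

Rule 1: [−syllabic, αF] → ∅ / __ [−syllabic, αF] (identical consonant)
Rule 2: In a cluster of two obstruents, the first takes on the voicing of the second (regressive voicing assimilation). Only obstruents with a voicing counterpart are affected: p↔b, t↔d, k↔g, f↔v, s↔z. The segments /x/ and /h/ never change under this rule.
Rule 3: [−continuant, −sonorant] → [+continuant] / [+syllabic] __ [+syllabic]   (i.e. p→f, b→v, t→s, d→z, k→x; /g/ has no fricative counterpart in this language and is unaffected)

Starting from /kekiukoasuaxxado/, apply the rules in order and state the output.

Rule 1 (degemination): /xx/ is a geminate; the first /x/ deletes. /kekiukoasuaxxado/ → kekiukoasuaxado.
Rule 2 (regressive voicing assimilation): no segment meets the environment; /kekiukoasuaxado/ is unchanged.
Rule 3 (intervocalic spirantization): /k/ is a stop between vowels /e/ and /i/, so it spirantizes to the fricative [x]. /k/ is a stop between vowels /u/ and /o/, so it spirantizes to the fricative [x]. /d/ is a stop between vowels /a/ and /o/, so it spirantizes to the fricative [z]. /kekiukoasuaxado/ → kexiuxoasuaxazo.

kexiuxoasuaxazo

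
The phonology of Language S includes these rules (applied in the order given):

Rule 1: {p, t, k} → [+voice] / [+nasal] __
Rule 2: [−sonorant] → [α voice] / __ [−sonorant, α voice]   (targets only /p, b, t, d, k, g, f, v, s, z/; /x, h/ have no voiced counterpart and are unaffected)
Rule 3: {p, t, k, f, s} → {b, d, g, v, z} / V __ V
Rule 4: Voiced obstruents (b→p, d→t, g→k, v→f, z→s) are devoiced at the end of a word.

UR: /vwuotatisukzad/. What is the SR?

vwuodadizugzat

Rule 1 (post-nasal voicing): no segment meets the environment; /vwuotatisukzad/ is unchanged.
Rule 2 (regressive voicing assimilation): /k/ precedes the voiced obstruent /z/, so it voices to [g] by assimilation. /vwuotatisukzad/ → vwuotatisugzad.
Rule 3 (intervocalic voicing): /t/ is a voiceless obstruent between vowels /o/ and /a/, so it voices to [d]. /t/ is a voiceless obstruent between vowels /a/ and /i/, so it voices to [d]. /s/ is a voiceless obstruent between vowels /i/ and /u/, so it voices to [z]. /vwuotatisugzad/ → vwuodadizugzad.
Rule 4 (final devoicing): /d/ is a voiced obstruent in word-final position, so it devoices to [t]. /vwuodadizugzad/ → vwuodadizugzat.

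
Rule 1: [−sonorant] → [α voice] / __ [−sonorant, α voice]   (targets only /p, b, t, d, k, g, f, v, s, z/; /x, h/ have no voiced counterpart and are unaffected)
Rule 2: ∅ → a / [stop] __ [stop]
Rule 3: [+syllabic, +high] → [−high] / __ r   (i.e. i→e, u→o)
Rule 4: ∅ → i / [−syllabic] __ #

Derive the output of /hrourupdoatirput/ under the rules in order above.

hroorubadoaterputi

Rule 1 (regressive voicing assimilation): /p/ precedes the voiced obstruent /d/, so it voices to [b] by assimilation. /hrourupdoatirput/ → hrourubdoatirput.
Rule 2 (stop-cluster a-epenthesis): /b/ and /d/ form a stop–stop cluster, so [a] is inserted between them. /hrourubdoatirput/ → hrourubadoatirput.
Rule 3 (pre-rhotic lowering): /u/ is a high vowel immediately before /r/, so it lowers to [o]. /i/ is a high vowel immediately before /r/, so it lowers to [e]. /hrourubadoatirput/ → hroorubadoaterput.
Rule 4 (final i-epenthesis): the form ends in the consonant /t/, so [i] is inserted word-finally. /hroorubadoaterput/ → hroorubadoaterputi.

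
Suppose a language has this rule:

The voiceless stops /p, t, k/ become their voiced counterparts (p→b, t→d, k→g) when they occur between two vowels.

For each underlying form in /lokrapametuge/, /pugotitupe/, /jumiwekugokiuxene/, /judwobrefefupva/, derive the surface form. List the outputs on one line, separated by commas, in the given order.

/lokrapametuge/: /p/ is a voiceless stop between vowels /a/ and /a/, so it voices to [b]. /t/ is a voiceless stop between vowels /e/ and /u/, so it voices to [d]. → [lokrabameduge].
/pugotitupe/: /t/ is a voiceless stop between vowels /o/ and /i/, so it voices to [d]. /t/ is a voiceless stop between vowels /i/ and /u/, so it voices to [d]. /p/ is a voiceless stop between vowels /u/ and /e/, so it voices to [b]. → [pugodidube].
/jumiwekugokiuxene/: /k/ is a voiceless stop between vowels /e/ and /u/, so it voices to [g]. /k/ is a voiceless stop between vowels /o/ and /i/, so it voices to [g]. → [jumiwegugogiuxene].
/judwobrefefupva/: the rule's environment is not met; surfaces unchanged as [judwobrefefupva].

lokrabameduge, pugodidube, jumiwegugogiuxene, judwobrefefupva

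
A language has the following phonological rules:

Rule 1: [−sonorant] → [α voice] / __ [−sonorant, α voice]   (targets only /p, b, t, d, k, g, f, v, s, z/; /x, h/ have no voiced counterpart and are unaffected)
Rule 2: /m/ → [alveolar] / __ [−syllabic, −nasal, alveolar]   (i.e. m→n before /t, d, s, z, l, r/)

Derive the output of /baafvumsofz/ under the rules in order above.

Rule 1 (regressive voicing assimilation): /f/ precedes the voiced obstruent /v/, so it voices to [v] by assimilation. /f/ precedes the voiced obstruent /z/, so it voices to [v] by assimilation. /baafvumsofz/ → baavvumsovz.
Rule 2 (nasal place assimilation): /m/ precedes the alveolar consonant /s/, so it assimilates in place to [n]. /baavvumsovz/ → baavvunsovz.

baavvunsovz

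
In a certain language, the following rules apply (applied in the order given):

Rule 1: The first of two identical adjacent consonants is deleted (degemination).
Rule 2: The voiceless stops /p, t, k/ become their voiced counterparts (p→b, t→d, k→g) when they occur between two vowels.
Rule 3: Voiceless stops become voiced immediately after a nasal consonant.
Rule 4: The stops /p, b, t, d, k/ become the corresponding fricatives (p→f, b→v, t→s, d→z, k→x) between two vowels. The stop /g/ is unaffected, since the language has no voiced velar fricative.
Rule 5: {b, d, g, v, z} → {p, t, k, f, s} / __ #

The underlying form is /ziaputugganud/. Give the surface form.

ziavuzuganut

Rule 1 (degemination): /gg/ is a geminate; the first /g/ deletes. /ziaputugganud/ → ziaputuganud.
Rule 2 (intervocalic voicing): /p/ is a voiceless stop between vowels /a/ and /u/, so it voices to [b]. /t/ is a voiceless stop between vowels /u/ and /u/, so it voices to [d]. /ziaputuganud/ → ziabuduganud.
Rule 3 (post-nasal voicing): no segment meets the environment; /ziabuduganud/ is unchanged.
Rule 4 (intervocalic spirantization): /b/ is a stop between vowels /a/ and /u/, so it spirantizes to the fricative [v]. /d/ is a stop between vowels /u/ and /u/, so it spirantizes to the fricative [z]. /ziabuduganud/ → ziavuzuganud.
Rule 5 (final devoicing): /d/ is a voiced obstruent in word-final position, so it devoices to [t]. /ziavuzuganud/ → ziavuzuganut.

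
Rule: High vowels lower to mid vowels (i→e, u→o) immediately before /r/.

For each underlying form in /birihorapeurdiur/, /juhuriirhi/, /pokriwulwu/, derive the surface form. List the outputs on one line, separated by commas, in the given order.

/birihorapeurdiur/: /i/ is a high vowel immediately before /r/, so it lowers to [e]. /u/ is a high vowel immediately before /r/, so it lowers to [o]. /u/ is a high vowel immediately before /r/, so it lowers to [o]. → [berihorapeordior].
/juhuriirhi/: /u/ is a high vowel immediately before /r/, so it lowers to [o]. /i/ is a high vowel immediately before /r/, so it lowers to [e]. → [juhorierhi].
/pokriwulwu/: the rule's environment is not met; surfaces unchanged as [pokriwulwu].

berihorapeordior, juhorierhi, pokriwulwu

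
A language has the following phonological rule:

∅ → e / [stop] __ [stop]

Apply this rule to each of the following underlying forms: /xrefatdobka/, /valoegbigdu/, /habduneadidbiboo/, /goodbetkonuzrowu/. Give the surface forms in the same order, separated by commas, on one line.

xrefatedobeka, valoegebigedu, habeduneadidebiboo, goodebetekonuzrowu

/xrefatdobka/: /t/ and /d/ form a stop–stop cluster, so [e] is inserted between them. /b/ and /k/ form a stop–stop cluster, so [e] is inserted between them. → [xrefatedobeka].
/valoegbigdu/: /g/ and /b/ form a stop–stop cluster, so [e] is inserted between them. /g/ and /d/ form a stop–stop cluster, so [e] is inserted between them. → [valoegebigedu].
/habduneadidbiboo/: /b/ and /d/ form a stop–stop cluster, so [e] is inserted between them. /d/ and /b/ form a stop–stop cluster, so [e] is inserted between them. → [habeduneadidebiboo].
/goodbetkonuzrowu/: /d/ and /b/ form a stop–stop cluster, so [e] is inserted between them. /t/ and /k/ form a stop–stop cluster, so [e] is inserted between them. → [goodebetekonuzrowu].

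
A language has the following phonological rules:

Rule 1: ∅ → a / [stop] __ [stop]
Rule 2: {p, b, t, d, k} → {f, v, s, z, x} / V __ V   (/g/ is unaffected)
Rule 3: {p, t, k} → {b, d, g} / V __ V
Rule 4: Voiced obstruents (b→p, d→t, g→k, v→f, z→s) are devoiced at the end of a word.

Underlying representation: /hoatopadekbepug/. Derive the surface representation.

hoasofazexavefuk

Rule 1 (stop-cluster a-epenthesis): /k/ and /b/ form a stop–stop cluster, so [a] is inserted between them. /hoatopadekbepug/ → hoatopadekabepug.
Rule 2 (intervocalic spirantization): /t/ is a stop between vowels /a/ and /o/, so it spirantizes to the fricative [s]. /p/ is a stop between vowels /o/ and /a/, so it spirantizes to the fricative [f]. /d/ is a stop between vowels /a/ and /e/, so it spirantizes to the fricative [z]. /k/ is a stop between vowels /e/ and /a/, so it spirantizes to the fricative [x]. /b/ is a stop between vowels /a/ and /e/, so it spirantizes to the fricative [v]. /p/ is a stop between vowels /e/ and /u/, so it spirantizes to the fricative [f]. /hoatopadekabepug/ → hoasofazexavefug.
Rule 3 (intervocalic voicing): no segment meets the environment; /hoasofazexavefug/ is unchanged.
Rule 4 (final devoicing): /g/ is a voiced obstruent in word-final position, so it devoices to [k]. /hoasofazexavefug/ → hoasofazexavefuk.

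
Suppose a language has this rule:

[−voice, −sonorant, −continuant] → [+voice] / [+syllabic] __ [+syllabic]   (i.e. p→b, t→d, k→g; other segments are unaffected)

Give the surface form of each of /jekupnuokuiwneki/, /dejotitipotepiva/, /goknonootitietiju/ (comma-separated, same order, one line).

/jekupnuokuiwneki/: /k/ is a voiceless stop between vowels /e/ and /u/, so it voices to [g]. /k/ is a voiceless stop between vowels /o/ and /u/, so it voices to [g]. /k/ is a voiceless stop between vowels /e/ and /i/, so it voices to [g]. → [jegupnuoguiwnegi].
/dejotitipotepiva/: /t/ is a voiceless stop between vowels /o/ and /i/, so it voices to [d]. /t/ is a voiceless stop between vowels /i/ and /i/, so it voices to [d]. /p/ is a voiceless stop between vowels /i/ and /o/, so it voices to [b]. /t/ is a voiceless stop between vowels /o/ and /e/, so it voices to [d]. /p/ is a voiceless stop between vowels /e/ and /i/, so it voices to [b]. → [dejodidibodebiva].
/goknonootitietiju/: /t/ is a voiceless stop between vowels /o/ and /i/, so it voices to [d]. /t/ is a voiceless stop between vowels /i/ and /i/, so it voices to [d]. /t/ is a voiceless stop between vowels /e/ and /i/, so it voices to [d]. → [goknonoodidiediju].

jegupnuoguiwnegi, dejodidibodebiva, goknonoodidiediju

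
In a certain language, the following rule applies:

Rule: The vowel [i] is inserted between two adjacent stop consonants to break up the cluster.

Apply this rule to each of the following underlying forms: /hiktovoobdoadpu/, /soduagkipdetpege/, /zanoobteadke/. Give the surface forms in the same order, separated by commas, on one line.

/hiktovoobdoadpu/: /k/ and /t/ form a stop–stop cluster, so [i] is inserted between them. /b/ and /d/ form a stop–stop cluster, so [i] is inserted between them. /d/ and /p/ form a stop–stop cluster, so [i] is inserted between them. → [hikitovoobidoadipu].
/soduagkipdetpege/: /g/ and /k/ form a stop–stop cluster, so [i] is inserted between them. /p/ and /d/ form a stop–stop cluster, so [i] is inserted between them. /t/ and /p/ form a stop–stop cluster, so [i] is inserted between them. → [soduagikipidetipege].
/zanoobteadke/: /b/ and /t/ form a stop–stop cluster, so [i] is inserted between them. /d/ and /k/ form a stop–stop cluster, so [i] is inserted between them. → [zanoobiteadike].

hikitovoobidoadipu, soduagikipidetipege, zanoobiteadike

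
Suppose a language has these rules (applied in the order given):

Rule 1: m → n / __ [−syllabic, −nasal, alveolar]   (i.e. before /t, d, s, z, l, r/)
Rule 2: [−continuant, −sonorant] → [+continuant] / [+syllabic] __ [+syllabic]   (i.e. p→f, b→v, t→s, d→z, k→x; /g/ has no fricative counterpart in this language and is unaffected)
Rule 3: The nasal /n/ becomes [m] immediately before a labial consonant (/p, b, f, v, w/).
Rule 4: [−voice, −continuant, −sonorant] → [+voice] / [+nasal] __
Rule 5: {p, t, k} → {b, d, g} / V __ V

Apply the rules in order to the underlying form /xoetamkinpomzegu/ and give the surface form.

xoesamgimbonzegu

Rule 1 (nasal place assimilation): /m/ precedes the alveolar consonant /z/, so it assimilates in place to [n]. /xoetamkinpomzegu/ → xoetamkinponzegu.
Rule 2 (intervocalic spirantization): /t/ is a stop between vowels /e/ and /a/, so it spirantizes to the fricative [s]. /xoetamkinponzegu/ → xoesamkinponzegu.
Rule 3 (nasal place assimilation): /n/ precedes the labial consonant /p/, so it assimilates in place to [m]. /xoesamkinponzegu/ → xoesamkimponzegu.
Rule 4 (post-nasal voicing): /k/ is a voiceless stop immediately after the nasal /m/, so it voices to [g]. /p/ is a voiceless stop immediately after the nasal /m/, so it voices to [b]. /xoesamkimponzegu/ → xoesamgimbonzegu.
Rule 5 (intervocalic voicing): no segment meets the environment; /xoesamgimbonzegu/ is unchanged.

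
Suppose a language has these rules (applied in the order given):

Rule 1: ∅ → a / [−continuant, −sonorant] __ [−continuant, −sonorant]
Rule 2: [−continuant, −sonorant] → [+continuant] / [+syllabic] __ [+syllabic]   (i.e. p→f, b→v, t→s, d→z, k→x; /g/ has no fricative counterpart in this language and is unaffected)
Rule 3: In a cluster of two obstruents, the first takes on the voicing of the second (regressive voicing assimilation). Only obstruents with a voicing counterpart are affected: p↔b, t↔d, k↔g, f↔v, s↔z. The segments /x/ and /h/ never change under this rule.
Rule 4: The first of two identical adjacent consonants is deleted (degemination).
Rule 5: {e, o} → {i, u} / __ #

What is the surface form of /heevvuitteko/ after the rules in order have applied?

Rule 1 (stop-cluster a-epenthesis): /t/ and /t/ form a stop–stop cluster, so [a] is inserted between them. /heevvuitteko/ → heevvuitateko.
Rule 2 (intervocalic spirantization): /t/ is a stop between vowels /i/ and /a/, so it spirantizes to the fricative [s]. /t/ is a stop between vowels /a/ and /e/, so it spirantizes to the fricative [s]. /k/ is a stop between vowels /e/ and /o/, so it spirantizes to the fricative [x]. /heevvuitateko/ → heevvuisasexo.
Rule 3 (regressive voicing assimilation): no segment meets the environment; /heevvuisasexo/ is unchanged.
Rule 4 (degemination): /vv/ is a geminate; the first /v/ deletes. /heevvuisasexo/ → heevuisasexo.
Rule 5 (final vowel raising): /o/ is a mid vowel in word-final position, so it raises to [u]. /heevuisasexo/ → heevuisasexu.

heevuisasexu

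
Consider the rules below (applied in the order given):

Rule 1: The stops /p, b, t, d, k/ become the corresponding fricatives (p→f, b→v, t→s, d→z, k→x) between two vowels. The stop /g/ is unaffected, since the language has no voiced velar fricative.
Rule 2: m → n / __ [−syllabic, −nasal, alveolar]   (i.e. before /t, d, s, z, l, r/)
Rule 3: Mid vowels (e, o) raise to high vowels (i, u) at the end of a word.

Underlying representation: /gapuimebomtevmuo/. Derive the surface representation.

Rule 1 (intervocalic spirantization): /p/ is a stop between vowels /a/ and /u/, so it spirantizes to the fricative [f]. /b/ is a stop between vowels /e/ and /o/, so it spirantizes to the fricative [v]. /gapuimebomtevmuo/ → gafuimevomtevmuo.
Rule 2 (nasal place assimilation): /m/ precedes the alveolar consonant /t/, so it assimilates in place to [n]. /gafuimevomtevmuo/ → gafuimevontevmuo.
Rule 3 (final vowel raising): /o/ is a mid vowel in word-final position, so it raises to [u]. /gafuimevontevmuo/ → gafuimevontevmuu.

gafuimevontevmuu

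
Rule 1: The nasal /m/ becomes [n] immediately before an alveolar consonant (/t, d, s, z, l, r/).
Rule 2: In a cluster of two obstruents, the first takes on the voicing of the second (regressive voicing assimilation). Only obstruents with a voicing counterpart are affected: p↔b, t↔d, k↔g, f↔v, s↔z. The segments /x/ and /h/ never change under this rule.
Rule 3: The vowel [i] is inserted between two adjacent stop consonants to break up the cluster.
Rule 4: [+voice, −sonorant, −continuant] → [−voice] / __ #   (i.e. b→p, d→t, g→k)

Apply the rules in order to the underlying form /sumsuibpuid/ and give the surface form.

Rule 1 (nasal place assimilation): /m/ precedes the alveolar consonant /s/, so it assimilates in place to [n]. /sumsuibpuid/ → sunsuibpuid.
Rule 2 (regressive voicing assimilation): /b/ precedes the voiceless obstruent /p/, so it devoices to [p] by assimilation. /sunsuibpuid/ → sunsuippuid.
Rule 3 (stop-cluster i-epenthesis): /p/ and /p/ form a stop–stop cluster, so [i] is inserted between them. /sunsuippuid/ → sunsuipipuid.
Rule 4 (final devoicing): /d/ is a voiced stop in word-final position, so it devoices to [t]. /sunsuipipuid/ → sunsuipipuit.

sunsuipipuit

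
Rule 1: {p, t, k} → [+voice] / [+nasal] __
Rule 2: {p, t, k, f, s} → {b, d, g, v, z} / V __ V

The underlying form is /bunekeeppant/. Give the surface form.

bunegeeppand

Rule 1 (post-nasal voicing): /t/ is a voiceless stop immediately after the nasal /n/, so it voices to [d]. /bunekeeppant/ → bunekeeppand.
Rule 2 (intervocalic voicing): /k/ is a voiceless obstruent between vowels /e/ and /e/, so it voices to [g]. /bunekeeppand/ → bunegeeppand.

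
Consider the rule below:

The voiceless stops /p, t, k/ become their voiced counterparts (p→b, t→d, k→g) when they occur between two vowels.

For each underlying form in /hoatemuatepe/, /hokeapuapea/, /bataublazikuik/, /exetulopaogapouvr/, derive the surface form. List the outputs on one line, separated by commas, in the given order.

/hoatemuatepe/: /t/ is a voiceless stop between vowels /a/ and /e/, so it voices to [d]. /t/ is a voiceless stop between vowels /a/ and /e/, so it voices to [d]. /p/ is a voiceless stop between vowels /e/ and /e/, so it voices to [b]. → [hoademuadebe].
/hokeapuapea/: /k/ is a voiceless stop between vowels /o/ and /e/, so it voices to [g]. /p/ is a voiceless stop between vowels /a/ and /u/, so it voices to [b]. /p/ is a voiceless stop between vowels /a/ and /e/, so it voices to [b]. → [hogeabuabea].
/bataublazikuik/: /t/ is a voiceless stop between vowels /a/ and /a/, so it voices to [d]. /k/ is a voiceless stop between vowels /i/ and /u/, so it voices to [g]. → [badaublaziguik].
/exetulopaogapouvr/: /t/ is a voiceless stop between vowels /e/ and /u/, so it voices to [d]. /p/ is a voiceless stop between vowels /o/ and /a/, so it voices to [b]. /p/ is a voiceless stop between vowels /a/ and /o/, so it voices to [b]. → [exedulobaogabouvr].

hoademuadebe, hogeabuabea, badaublaziguik, exedulobaogabouvr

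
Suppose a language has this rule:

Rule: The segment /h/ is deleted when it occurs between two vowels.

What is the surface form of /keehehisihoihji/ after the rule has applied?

/h/ occurs between vowels /e/ and /e/, so it deletes.
/h/ occurs between vowels /e/ and /i/, so it deletes.
/h/ occurs between vowels /i/ and /o/, so it deletes.
The other instance of /h/ does not occur in the required environment and remains unchanged.
Surface form: [keeeisioihji].

keeeisioihji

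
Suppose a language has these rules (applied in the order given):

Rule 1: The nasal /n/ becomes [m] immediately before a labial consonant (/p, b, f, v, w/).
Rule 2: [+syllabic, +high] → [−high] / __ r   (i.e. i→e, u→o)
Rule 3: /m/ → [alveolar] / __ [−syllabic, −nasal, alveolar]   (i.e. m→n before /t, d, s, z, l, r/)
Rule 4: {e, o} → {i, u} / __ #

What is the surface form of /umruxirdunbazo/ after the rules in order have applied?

Rule 1 (nasal place assimilation): /n/ precedes the labial consonant /b/, so it assimilates in place to [m]. /umruxirdunbazo/ → umruxirdumbazo.
Rule 2 (pre-rhotic lowering): /i/ is a high vowel immediately before /r/, so it lowers to [e]. /umruxirdumbazo/ → umruxerdumbazo.
Rule 3 (nasal place assimilation): /m/ precedes the alveolar consonant /r/, so it assimilates in place to [n]. /umruxerdumbazo/ → unruxerdumbazo.
Rule 4 (final vowel raising): /o/ is a mid vowel in word-final position, so it raises to [u]. /unruxerdumbazo/ → unruxerdumbazu.

unruxerdumbazu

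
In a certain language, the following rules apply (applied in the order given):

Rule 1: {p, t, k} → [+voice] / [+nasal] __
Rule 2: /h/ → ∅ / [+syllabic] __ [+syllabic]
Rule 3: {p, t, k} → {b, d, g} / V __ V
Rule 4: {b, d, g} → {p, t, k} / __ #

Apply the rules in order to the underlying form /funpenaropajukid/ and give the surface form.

funbenarobajugit

Rule 1 (post-nasal voicing): /p/ is a voiceless stop immediately after the nasal /n/, so it voices to [b]. /funpenaropajukid/ → funbenaropajukid.
Rule 2 (intervocalic h-deletion): no segment meets the environment; /funbenaropajukid/ is unchanged.
Rule 3 (intervocalic voicing): /p/ is a voiceless stop between vowels /o/ and /a/, so it voices to [b]. /k/ is a voiceless stop between vowels /u/ and /i/, so it voices to [g]. /funbenaropajukid/ → funbenarobajugid.
Rule 4 (final devoicing): /d/ is a voiced stop in word-final position, so it devoices to [t]. /funbenarobajugid/ → funbenarobajugit.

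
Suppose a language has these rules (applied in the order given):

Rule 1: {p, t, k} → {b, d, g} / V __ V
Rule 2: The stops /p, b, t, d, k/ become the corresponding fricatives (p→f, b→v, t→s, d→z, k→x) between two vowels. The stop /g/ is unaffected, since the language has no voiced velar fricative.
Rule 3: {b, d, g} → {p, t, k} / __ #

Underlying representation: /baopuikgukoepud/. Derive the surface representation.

Rule 1 (intervocalic voicing): /p/ is a voiceless stop between vowels /o/ and /u/, so it voices to [b]. /k/ is a voiceless stop between vowels /u/ and /o/, so it voices to [g]. /p/ is a voiceless stop between vowels /e/ and /u/, so it voices to [b]. /baopuikgukoepud/ → baobuikgugoebud.
Rule 2 (intervocalic spirantization): /b/ is a stop between vowels /o/ and /u/, so it spirantizes to the fricative [v]. /b/ is a stop between vowels /e/ and /u/, so it spirantizes to the fricative [v]. /baobuikgugoebud/ → baovuikgugoevud.
Rule 3 (final devoicing): /d/ is a voiced stop in word-final position, so it devoices to [t]. /baovuikgugoevud/ → baovuikgugoevut.

baovuikgugoevut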